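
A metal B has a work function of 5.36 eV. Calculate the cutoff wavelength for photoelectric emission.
231.31 nm

The threshold wavelength is when the photon energy equals the work function:
hc/λ₀ = φ

Solving for λ₀:
λ₀ = hc/φ = (6.626×10⁻³⁴ J·s)(3×10⁸ m/s) / (5.36 eV × 1.602×10⁻¹⁹ J/eV)
λ₀ = 231.31 nm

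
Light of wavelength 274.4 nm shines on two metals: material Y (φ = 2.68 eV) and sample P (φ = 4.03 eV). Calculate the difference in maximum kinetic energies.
1.3500 eV

Using KE_max = hc/λ - φ for each metal:

Photon energy: E = hc/λ = 4.5184 eV

For material Y (φ₁ = 2.68 eV):
KE₁ = E - φ₁ = 4.5184 - 2.68 = 1.8384 eV

For sample P (φ₂ = 4.03 eV):
KE₂ = E - φ₂ = 4.5184 - 4.03 = 0.4884 eV

Difference:
ΔKE = KE₁ - KE₂ = 1.8384 - 0.4884 = 1.3500 eV

Note: The difference equals the difference in work functions: 4.03 - 2.68 = 1.35 eV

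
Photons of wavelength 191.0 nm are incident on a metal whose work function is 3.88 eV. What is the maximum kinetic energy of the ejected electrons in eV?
2.6113 eV

Using Einstein's photoelectric equation: KE_max = hf - φ = hc/λ - φ

First, calculate the photon energy:
E_photon = hc/λ = (6.626×10⁻³⁴ J·s)(3×10⁸ m/s) / (191.0×10⁻⁹ m)
E_photon = 6.4913 eV

Then, the maximum kinetic energy:
KE_max = E_photon - φ = 6.4913 eV - 3.88 eV = 2.6113 eV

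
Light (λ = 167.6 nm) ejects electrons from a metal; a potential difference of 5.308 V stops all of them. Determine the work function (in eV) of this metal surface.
2.09 eV

The stopping potential gives the maximum kinetic energy: KE_max = eV_s = 5.308 eV

From Einstein's photoelectric equation: KE_max = hc/λ - φ
Rearranging: φ = hc/λ - KE_max

Calculate photon energy:
E_photon = hc/λ = (6.626×10⁻³⁴ J·s)(3×10⁸ m/s) / (167.6×10⁻⁹ m) = 7.3976 eV

Therefore:
φ = 7.3976 - 5.308 = 2.09 eV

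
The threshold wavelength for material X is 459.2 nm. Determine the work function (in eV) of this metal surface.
2.70 eV

At the threshold wavelength, photon energy equals work function:
φ = hc/λ₀

Calculating:
φ = (6.626×10⁻³⁴ J·s)(3×10⁸ m/s) / (459.2×10⁻⁹ m)
φ = 2.70 eV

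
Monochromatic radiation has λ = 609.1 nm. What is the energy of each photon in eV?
2.0355 eV

Using E = hf = hc/λ:

E = hc/λ = (6.626×10⁻³⁴ J·s)(3×10⁸ m/s) / (609.1×10⁻⁹ m)
E = 2.0355 eV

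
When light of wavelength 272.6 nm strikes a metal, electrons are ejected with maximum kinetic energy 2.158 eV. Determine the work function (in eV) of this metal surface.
2.39 eV

From Einstein's photoelectric equation: KE_max = hf - φ = hc/λ - φ

Rearranging for φ:
φ = hc/λ - KE_max

Calculate photon energy:
E_photon = hc/λ = 4.5482 eV

Therefore:
φ = 4.5482 - 2.158 = 2.39 eV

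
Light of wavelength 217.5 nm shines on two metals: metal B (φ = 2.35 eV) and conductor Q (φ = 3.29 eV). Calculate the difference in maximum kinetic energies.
0.9400 eV

Using KE_max = hc/λ - φ for each metal:

Photon energy: E = hc/λ = 5.7004 eV

For metal B (φ₁ = 2.35 eV):
KE₁ = E - φ₁ = 5.7004 - 2.35 = 3.3504 eV

For conductor Q (φ₂ = 3.29 eV):
KE₂ = E - φ₂ = 5.7004 - 3.29 = 2.4104 eV

Difference:
ΔKE = KE₁ - KE₂ = 3.3504 - 2.4104 = 0.9400 eV

Note: The difference equals the difference in work functions: 3.29 - 2.35 = 0.94 eV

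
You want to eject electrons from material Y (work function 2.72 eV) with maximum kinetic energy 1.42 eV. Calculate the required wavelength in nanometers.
299.48 nm

From Einstein's equation: KE_max = hc/λ - φ

Rearranging for λ:
hc/λ = KE_max + φ
λ = hc/(KE_max + φ)

Required photon energy:
E_photon = KE_max + φ = 1.42 + 2.72 = 4.14 eV

Required wavelength:
λ = hc/E_photon = (6.626×10⁻³⁴)(3×10⁸) / (4.14 × 1.602×10⁻¹⁹)
λ = 299.48 nm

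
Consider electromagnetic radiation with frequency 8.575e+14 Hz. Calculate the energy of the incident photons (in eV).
3.5463 eV

Using E = hf:

E = hf = (6.626×10⁻³⁴ J·s)(8.575e+14 Hz)
E = 3.5463 eV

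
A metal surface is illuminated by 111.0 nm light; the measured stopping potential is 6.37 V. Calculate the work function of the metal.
4.80 eV

The stopping potential gives the maximum kinetic energy: KE_max = eV_s = 6.37 eV

From Einstein's photoelectric equation: KE_max = hc/λ - φ
Rearranging: φ = hc/λ - KE_max

Calculate photon energy:
E_photon = hc/λ = (6.626×10⁻³⁴ J·s)(3×10⁸ m/s) / (111.0×10⁻⁹ m) = 11.1697 eV

Therefore:
φ = 11.1697 - 6.37 = 4.80 eV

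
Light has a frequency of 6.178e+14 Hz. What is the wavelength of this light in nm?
485.26 nm

Using the wave equation: c = fλ

Solving for wavelength:
λ = c/f = (3×10⁸ m/s) / (6.178e+14 Hz)
λ = 485.26 nm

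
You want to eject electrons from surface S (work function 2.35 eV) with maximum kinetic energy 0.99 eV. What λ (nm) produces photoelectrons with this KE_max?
371.21 nm

From Einstein's equation: KE_max = hc/λ - φ

Rearranging for λ:
hc/λ = KE_max + φ
λ = hc/(KE_max + φ)

Required photon energy:
E_photon = KE_max + φ = 0.99 + 2.35 = 3.34 eV

Required wavelength:
λ = hc/E_photon = (6.626×10⁻³⁴)(3×10⁸) / (3.34 × 1.602×10⁻¹⁹)
λ = 371.21 nm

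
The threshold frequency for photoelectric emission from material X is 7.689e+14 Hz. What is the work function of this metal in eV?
3.18 eV

At the threshold frequency, photon energy equals work function:
φ = hf₀

Calculating:
φ = (6.626×10⁻³⁴ J·s)(7.689e+14 Hz)
φ = 3.18 eV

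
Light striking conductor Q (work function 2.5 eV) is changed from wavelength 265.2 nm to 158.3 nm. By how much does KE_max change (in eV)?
3.1571 eV

Using Einstein's equation: KE_max = hc/λ - φ

For λ₁ = 265.2 nm:
KE₁ = hc/λ₁ - φ = 4.6751 - 2.5 = 2.1751 eV

For λ₂ = 158.3 nm:
KE₂ = hc/λ₂ - φ = 7.8322 - 2.5 = 5.3322 eV

Change in KE:
ΔKE = KE₂ - KE₁ = 5.3322 - 2.1751 = 3.1571 eV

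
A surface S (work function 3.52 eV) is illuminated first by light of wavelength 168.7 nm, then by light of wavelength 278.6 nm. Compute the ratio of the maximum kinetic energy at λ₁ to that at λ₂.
4.1165

Using Einstein's equation: KE_max = hc/λ - φ

For λ₁ = 168.7 nm:
E₁ = hc/λ₁ = 7.3494 eV
KE₁ = E₁ - φ = 7.3494 - 3.52 = 3.8294 eV

For λ₂ = 278.6 nm:
E₂ = hc/λ₂ = 4.4503 eV
KE₂ = E₂ - φ = 4.4503 - 3.52 = 0.9303 eV

Ratio: KE₁/KE₂ = 3.8294/0.9303 = 4.1165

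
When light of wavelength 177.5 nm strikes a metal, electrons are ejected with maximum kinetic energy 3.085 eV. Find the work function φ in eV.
3.90 eV

From Einstein's photoelectric equation: KE_max = hf - φ = hc/λ - φ

Rearranging for φ:
φ = hc/λ - KE_max

Calculate photon energy:
E_photon = hc/λ = 6.9850 eV

Therefore:
φ = 6.9850 - 3.085 = 3.90 eV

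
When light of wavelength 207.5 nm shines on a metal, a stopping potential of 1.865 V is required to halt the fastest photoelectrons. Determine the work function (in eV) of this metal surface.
4.11 eV

The stopping potential gives the maximum kinetic energy: KE_max = eV_s = 1.865 eV

From Einstein's photoelectric equation: KE_max = hc/λ - φ
Rearranging: φ = hc/λ - KE_max

Calculate photon energy:
E_photon = hc/λ = (6.626×10⁻³⁴ J·s)(3×10⁸ m/s) / (207.5×10⁻⁹ m) = 5.9751 eV

Therefore:
φ = 5.9751 - 1.865 = 4.11 eV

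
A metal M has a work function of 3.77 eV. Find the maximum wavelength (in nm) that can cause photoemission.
328.87 nm

The threshold wavelength is when the photon energy equals the work function:
hc/λ₀ = φ

Solving for λ₀:
λ₀ = hc/φ = (6.626×10⁻³⁴ J·s)(3×10⁸ m/s) / (3.77 eV × 1.602×10⁻¹⁹ J/eV)
λ₀ = 328.87 nm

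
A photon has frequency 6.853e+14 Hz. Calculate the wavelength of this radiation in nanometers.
437.46 nm

Using the wave equation: c = fλ

Solving for wavelength:
λ = c/f = (3×10⁸ m/s) / (6.853e+14 Hz)
λ = 437.46 nm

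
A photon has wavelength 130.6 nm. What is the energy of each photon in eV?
9.4934 eV

Using E = hf = hc/λ:

E = hc/λ = (6.626×10⁻³⁴ J·s)(3×10⁸ m/s) / (130.6×10⁻⁹ m)
E = 9.4934 eV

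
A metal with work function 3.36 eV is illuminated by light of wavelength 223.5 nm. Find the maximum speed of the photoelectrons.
8.7718e+05 m/s

First, find the maximum kinetic energy:
E_photon = hc/λ = 5.5474 eV
KE_max = E_photon - φ = 5.5474 - 3.36 = 2.1874 eV

Convert to Joules: KE_max = 2.1874 × 1.602×10⁻¹⁹ J = 3.5046e-19 J

Then use KE = ½mv² to find velocity:
v = √(2·KE/m) = √(2 × 3.5046e-19 J / 9.109e-31 kg)
v = 8.7718e+05 m/s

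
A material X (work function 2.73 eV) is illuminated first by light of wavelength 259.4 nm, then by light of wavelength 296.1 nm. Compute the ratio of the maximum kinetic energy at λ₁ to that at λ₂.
1.4065

Using Einstein's equation: KE_max = hc/λ - φ

For λ₁ = 259.4 nm:
E₁ = hc/λ₁ = 4.7797 eV
KE₁ = E₁ - φ = 4.7797 - 2.73 = 2.0497 eV

For λ₂ = 296.1 nm:
E₂ = hc/λ₂ = 4.1872 eV
KE₂ = E₂ - φ = 4.1872 - 2.73 = 1.4572 eV

Ratio: KE₁/KE₂ = 2.0497/1.4572 = 1.4065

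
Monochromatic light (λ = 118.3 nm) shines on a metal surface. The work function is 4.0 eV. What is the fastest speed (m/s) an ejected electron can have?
1.5098e+06 m/s

First, find the maximum kinetic energy:
E_photon = hc/λ = 10.4805 eV
KE_max = E_photon - φ = 10.4805 - 4.0 = 6.4805 eV

Convert to Joules: KE_max = 6.4805 × 1.602×10⁻¹⁹ J = 1.0383e-18 J

Then use KE = ½mv² to find velocity:
v = √(2·KE/m) = √(2 × 1.0383e-18 J / 9.109e-31 kg)
v = 1.5098e+06 m/s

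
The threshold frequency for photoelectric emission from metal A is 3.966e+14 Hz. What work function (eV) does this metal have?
1.64 eV

At the threshold frequency, photon energy equals work function:
φ = hf₀

Calculating:
φ = (6.626×10⁻³⁴ J·s)(3.966e+14 Hz)
φ = 1.64 eV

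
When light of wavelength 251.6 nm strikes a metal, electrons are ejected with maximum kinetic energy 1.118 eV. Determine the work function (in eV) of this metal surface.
3.81 eV

From Einstein's photoelectric equation: KE_max = hf - φ = hc/λ - φ

Rearranging for φ:
φ = hc/λ - KE_max

Calculate photon energy:
E_photon = hc/λ = 4.9278 eV

Therefore:
φ = 4.9278 - 1.118 = 3.81 eV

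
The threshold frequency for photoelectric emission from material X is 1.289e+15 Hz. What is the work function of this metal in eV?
5.33 eV

At the threshold frequency, photon energy equals work function:
φ = hf₀

Calculating:
φ = (6.626×10⁻³⁴ J·s)(1.289e+15 Hz)
φ = 5.33 eV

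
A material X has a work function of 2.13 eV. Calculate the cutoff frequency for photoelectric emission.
5.1503e+14 Hz

The threshold frequency is when the photon energy equals the work function:
hf₀ = φ

Solving for f₀:
f₀ = φ/h = (2.13 eV × 1.602×10⁻¹⁹ J/eV) / (6.626×10⁻³⁴ J·s)
f₀ = 5.1503e+14 Hz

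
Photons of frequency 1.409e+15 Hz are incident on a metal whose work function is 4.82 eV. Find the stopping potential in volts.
1.0072 V

The stopping potential V_s satisfies: eV_s = KE_max

First, find KE_max using Einstein's equation:
E_photon = hf = (6.626×10⁻³⁴ J·s)(1.409e+15 Hz) = 5.8272 eV
KE_max = E_photon - φ = 5.8272 - 4.82 = 1.0072 eV

Since eV_s = KE_max:
V_s = KE_max/e = 1.0072 V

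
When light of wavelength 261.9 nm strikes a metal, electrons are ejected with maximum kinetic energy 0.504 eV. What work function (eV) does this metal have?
4.23 eV

From Einstein's photoelectric equation: KE_max = hf - φ = hc/λ - φ

Rearranging for φ:
φ = hc/λ - KE_max

Calculate photon energy:
E_photon = hc/λ = 4.7340 eV

Therefore:
φ = 4.7340 - 0.504 = 4.23 eV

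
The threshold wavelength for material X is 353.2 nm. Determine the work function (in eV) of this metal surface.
3.51 eV

At the threshold wavelength, photon energy equals work function:
φ = hc/λ₀

Calculating:
φ = (6.626×10⁻³⁴ J·s)(3×10⁸ m/s) / (353.2×10⁻⁹ m)
φ = 3.51 eV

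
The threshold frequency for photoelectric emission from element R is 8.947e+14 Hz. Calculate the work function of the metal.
3.70 eV

At the threshold frequency, photon energy equals work function:
φ = hf₀

Calculating:
φ = (6.626×10⁻³⁴ J·s)(8.947e+14 Hz)
φ = 3.70 eV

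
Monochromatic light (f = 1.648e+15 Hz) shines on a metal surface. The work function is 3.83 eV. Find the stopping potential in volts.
2.9856 V

The stopping potential V_s satisfies: eV_s = KE_max

First, find KE_max using Einstein's equation:
E_photon = hf = (6.626×10⁻³⁴ J·s)(1.648e+15 Hz) = 6.8156 eV
KE_max = E_photon - φ = 6.8156 - 3.83 = 2.9856 eV

Since eV_s = KE_max:
V_s = KE_max/e = 2.9856 V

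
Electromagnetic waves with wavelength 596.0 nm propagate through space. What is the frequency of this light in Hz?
5.0301e+14 Hz

Using the wave equation: c = fλ

Solving for frequency:
f = c/λ = (3×10⁸ m/s) / (596.0×10⁻⁹ m)
f = 5.0301e+14 Hz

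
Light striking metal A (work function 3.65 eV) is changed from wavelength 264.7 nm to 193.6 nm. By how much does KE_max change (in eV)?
1.7202 eV

Using Einstein's equation: KE_max = hc/λ - φ

For λ₁ = 264.7 nm:
KE₁ = hc/λ₁ - φ = 4.6840 - 3.65 = 1.0340 eV

For λ₂ = 193.6 nm:
KE₂ = hc/λ₂ - φ = 6.4041 - 3.65 = 2.7541 eV

Change in KE:
ΔKE = KE₂ - KE₁ = 2.7541 - 1.0340 = 1.7202 eV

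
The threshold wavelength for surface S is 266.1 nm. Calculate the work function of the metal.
4.66 eV

At the threshold wavelength, photon energy equals work function:
φ = hc/λ₀

Calculating:
φ = (6.626×10⁻³⁴ J·s)(3×10⁸ m/s) / (266.1×10⁻⁹ m)
φ = 4.66 eV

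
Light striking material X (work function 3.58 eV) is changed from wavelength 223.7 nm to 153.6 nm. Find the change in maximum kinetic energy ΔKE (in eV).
2.5295 eV

Using Einstein's equation: KE_max = hc/λ - φ

For λ₁ = 223.7 nm:
KE₁ = hc/λ₁ - φ = 5.5424 - 3.58 = 1.9624 eV

For λ₂ = 153.6 nm:
KE₂ = hc/λ₂ - φ = 8.0719 - 3.58 = 4.4919 eV

Change in KE:
ΔKE = KE₂ - KE₁ = 4.4919 - 1.9624 = 2.5295 eV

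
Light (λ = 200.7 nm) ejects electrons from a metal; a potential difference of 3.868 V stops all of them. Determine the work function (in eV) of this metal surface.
2.31 eV

The stopping potential gives the maximum kinetic energy: KE_max = eV_s = 3.868 eV

From Einstein's photoelectric equation: KE_max = hc/λ - φ
Rearranging: φ = hc/λ - KE_max

Calculate photon energy:
E_photon = hc/λ = (6.626×10⁻³⁴ J·s)(3×10⁸ m/s) / (200.7×10⁻⁹ m) = 6.1776 eV

Therefore:
φ = 6.1776 - 3.868 = 2.31 eV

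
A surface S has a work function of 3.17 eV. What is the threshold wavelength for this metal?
391.12 nm

The threshold wavelength is when the photon energy equals the work function:
hc/λ₀ = φ

Solving for λ₀:
λ₀ = hc/φ = (6.626×10⁻³⁴ J·s)(3×10⁸ m/s) / (3.17 eV × 1.602×10⁻¹⁹ J/eV)
λ₀ = 391.12 nm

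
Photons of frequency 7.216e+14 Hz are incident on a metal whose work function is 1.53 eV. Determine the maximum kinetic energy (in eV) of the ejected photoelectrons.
1.4543 eV

Using Einstein's photoelectric equation: KE_max = hf - φ

First, calculate the photon energy:
E_photon = hf = (6.626×10⁻³⁴ J·s)(7.216e+14 Hz)
E_photon = 2.9843 eV

Then, the maximum kinetic energy:
KE_max = E_photon - φ = 2.9843 eV - 1.53 eV = 1.4543 eV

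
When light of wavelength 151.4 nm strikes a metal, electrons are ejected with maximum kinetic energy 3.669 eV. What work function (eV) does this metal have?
4.52 eV

From Einstein's photoelectric equation: KE_max = hf - φ = hc/λ - φ

Rearranging for φ:
φ = hc/λ - KE_max

Calculate photon energy:
E_photon = hc/λ = 8.1892 eV

Therefore:
φ = 8.1892 - 3.669 = 4.52 eV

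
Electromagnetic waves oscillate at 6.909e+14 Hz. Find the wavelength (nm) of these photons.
433.92 nm

Using the wave equation: c = fλ

Solving for wavelength:
λ = c/f = (3×10⁸ m/s) / (6.909e+14 Hz)
λ = 433.92 nm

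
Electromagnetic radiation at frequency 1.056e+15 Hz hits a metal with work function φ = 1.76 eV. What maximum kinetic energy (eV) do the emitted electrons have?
2.6073 eV

Using Einstein's photoelectric equation: KE_max = hf - φ

First, calculate the photon energy:
E_photon = hf = (6.626×10⁻³⁴ J·s)(1.056e+15 Hz)
E_photon = 4.3673 eV

Then, the maximum kinetic energy:
KE_max = E_photon - φ = 4.3673 eV - 1.76 eV = 2.6073 eV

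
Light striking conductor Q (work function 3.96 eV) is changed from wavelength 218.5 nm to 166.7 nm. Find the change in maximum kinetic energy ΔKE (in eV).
1.7632 eV

Using Einstein's equation: KE_max = hc/λ - φ

For λ₁ = 218.5 nm:
KE₁ = hc/λ₁ - φ = 5.6743 - 3.96 = 1.7143 eV

For λ₂ = 166.7 nm:
KE₂ = hc/λ₂ - φ = 7.4376 - 3.96 = 3.4776 eV

Change in KE:
ΔKE = KE₂ - KE₁ = 3.4776 - 1.7143 = 1.7632 eV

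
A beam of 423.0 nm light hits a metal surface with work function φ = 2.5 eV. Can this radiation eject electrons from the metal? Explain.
Yes

For photoemission, the photon energy must exceed the work function.

Photon energy: E = hc/λ = 2.9311 eV
Work function: φ = 2.5 eV

Since E_photon (2.9311 eV) > φ (2.5 eV), photoemission WILL occur.
The threshold wavelength is λ₀ = hc/φ = 495.9 nm.
Since 423.0 nm < 495.9 nm, the light has sufficient energy.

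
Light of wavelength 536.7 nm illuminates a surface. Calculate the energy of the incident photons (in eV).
2.3101 eV

Using E = hf = hc/λ:

E = hc/λ = (6.626×10⁻³⁴ J·s)(3×10⁸ m/s) / (536.7×10⁻⁹ m)
E = 2.3101 eV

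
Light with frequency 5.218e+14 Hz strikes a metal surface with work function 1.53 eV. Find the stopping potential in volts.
0.6280 V

The stopping potential V_s satisfies: eV_s = KE_max

First, find KE_max using Einstein's equation:
E_photon = hf = (6.626×10⁻³⁴ J·s)(5.218e+14 Hz) = 2.1580 eV
KE_max = E_photon - φ = 2.1580 - 1.53 = 0.6280 eV

Since eV_s = KE_max:
V_s = KE_max/e = 0.6280 V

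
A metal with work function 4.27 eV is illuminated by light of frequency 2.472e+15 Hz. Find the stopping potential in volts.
5.9534 V

The stopping potential V_s satisfies: eV_s = KE_max

First, find KE_max using Einstein's equation:
E_photon = hf = (6.626×10⁻³⁴ J·s)(2.472e+15 Hz) = 10.2234 eV
KE_max = E_photon - φ = 10.2234 - 4.27 = 5.9534 eV

Since eV_s = KE_max:
V_s = KE_max/e = 5.9534 V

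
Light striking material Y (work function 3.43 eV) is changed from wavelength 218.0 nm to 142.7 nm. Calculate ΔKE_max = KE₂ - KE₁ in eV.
3.0011 eV

Using Einstein's equation: KE_max = hc/λ - φ

For λ₁ = 218.0 nm:
KE₁ = hc/λ₁ - φ = 5.6873 - 3.43 = 2.2573 eV

For λ₂ = 142.7 nm:
KE₂ = hc/λ₂ - φ = 8.6885 - 3.43 = 5.2585 eV

Change in KE:
ΔKE = KE₂ - KE₁ = 5.2585 - 2.2573 = 3.0011 eV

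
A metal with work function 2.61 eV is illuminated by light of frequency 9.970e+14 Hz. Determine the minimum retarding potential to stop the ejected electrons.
1.5133 V

The stopping potential V_s satisfies: eV_s = KE_max

First, find KE_max using Einstein's equation:
E_photon = hf = (6.626×10⁻³⁴ J·s)(9.970e+14 Hz) = 4.1233 eV
KE_max = E_photon - φ = 4.1233 - 2.61 = 1.5133 eV

Since eV_s = KE_max:
V_s = KE_max/e = 1.5133 V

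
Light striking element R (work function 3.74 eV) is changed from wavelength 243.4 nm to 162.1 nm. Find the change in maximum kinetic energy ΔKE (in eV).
2.5548 eV

Using Einstein's equation: KE_max = hc/λ - φ

For λ₁ = 243.4 nm:
KE₁ = hc/λ₁ - φ = 5.0938 - 3.74 = 1.3538 eV

For λ₂ = 162.1 nm:
KE₂ = hc/λ₂ - φ = 7.6486 - 3.74 = 3.9086 eV

Change in KE:
ΔKE = KE₂ - KE₁ = 3.9086 - 1.3538 = 2.5548 eV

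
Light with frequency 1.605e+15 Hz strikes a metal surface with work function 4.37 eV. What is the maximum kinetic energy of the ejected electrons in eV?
2.2677 eV

Using Einstein's photoelectric equation: KE_max = hf - φ

First, calculate the photon energy:
E_photon = hf = (6.626×10⁻³⁴ J·s)(1.605e+15 Hz)
E_photon = 6.6377 eV

Then, the maximum kinetic energy:
KE_max = E_photon - φ = 6.6377 eV - 4.37 eV = 2.2677 eV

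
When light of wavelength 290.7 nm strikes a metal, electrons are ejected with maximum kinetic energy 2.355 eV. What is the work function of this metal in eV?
1.91 eV

From Einstein's photoelectric equation: KE_max = hf - φ = hc/λ - φ

Rearranging for φ:
φ = hc/λ - KE_max

Calculate photon energy:
E_photon = hc/λ = 4.2650 eV

Therefore:
φ = 4.2650 - 2.355 = 1.91 eV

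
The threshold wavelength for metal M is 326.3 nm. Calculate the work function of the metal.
3.80 eV

At the threshold wavelength, photon energy equals work function:
φ = hc/λ₀

Calculating:
φ = (6.626×10⁻³⁴ J·s)(3×10⁸ m/s) / (326.3×10⁻⁹ m)
φ = 3.80 eV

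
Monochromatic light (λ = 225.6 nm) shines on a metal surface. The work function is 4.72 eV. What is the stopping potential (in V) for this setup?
0.7758 V

The stopping potential V_s satisfies: eV_s = KE_max

First, find KE_max using Einstein's equation:
E_photon = hc/λ = 5.4958 eV
KE_max = E_photon - φ = 5.4958 - 4.72 = 0.7758 eV

Since eV_s = KE_max:
V_s = KE_max/e = 0.7758 V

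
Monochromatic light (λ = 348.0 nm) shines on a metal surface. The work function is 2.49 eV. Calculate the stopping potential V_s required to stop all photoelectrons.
1.0728 V

The stopping potential V_s satisfies: eV_s = KE_max

First, find KE_max using Einstein's equation:
E_photon = hc/λ = 3.5628 eV
KE_max = E_photon - φ = 3.5628 - 2.49 = 1.0728 eV

Since eV_s = KE_max:
V_s = KE_max/e = 1.0728 V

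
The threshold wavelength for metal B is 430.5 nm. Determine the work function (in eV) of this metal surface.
2.88 eV

At the threshold wavelength, photon energy equals work function:
φ = hc/λ₀

Calculating:
φ = (6.626×10⁻³⁴ J·s)(3×10⁸ m/s) / (430.5×10⁻⁹ m)
φ = 2.88 eV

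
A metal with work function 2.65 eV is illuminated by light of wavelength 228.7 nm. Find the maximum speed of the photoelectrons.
9.8733e+05 m/s

First, find the maximum kinetic energy:
E_photon = hc/λ = 5.4213 eV
KE_max = E_photon - φ = 5.4213 - 2.65 = 2.7713 eV

Convert to Joules: KE_max = 2.7713 × 1.602×10⁻¹⁹ J = 4.4400e-19 J

Then use KE = ½mv² to find velocity:
v = √(2·KE/m) = √(2 × 4.4400e-19 J / 9.109e-31 kg)
v = 9.8733e+05 m/s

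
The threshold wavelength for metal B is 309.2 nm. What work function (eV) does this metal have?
4.01 eV

At the threshold wavelength, photon energy equals work function:
φ = hc/λ₀

Calculating:
φ = (6.626×10⁻³⁴ J·s)(3×10⁸ m/s) / (309.2×10⁻⁹ m)
φ = 4.01 eV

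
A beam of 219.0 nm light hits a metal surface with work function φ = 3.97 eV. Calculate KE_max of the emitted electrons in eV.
1.6914 eV

Using Einstein's photoelectric equation: KE_max = hf - φ = hc/λ - φ

First, calculate the photon energy:
E_photon = hc/λ = (6.626×10⁻³⁴ J·s)(3×10⁸ m/s) / (219.0×10⁻⁹ m)
E_photon = 5.6614 eV

Then, the maximum kinetic energy:
KE_max = E_photon - φ = 5.6614 eV - 3.97 eV = 1.6914 eV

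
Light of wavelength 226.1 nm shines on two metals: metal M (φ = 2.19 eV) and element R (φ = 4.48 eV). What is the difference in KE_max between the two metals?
2.2900 eV

Using KE_max = hc/λ - φ for each metal:

Photon energy: E = hc/λ = 5.4836 eV

For metal M (φ₁ = 2.19 eV):
KE₁ = E - φ₁ = 5.4836 - 2.19 = 3.2936 eV

For element R (φ₂ = 4.48 eV):
KE₂ = E - φ₂ = 5.4836 - 4.48 = 1.0036 eV

Difference:
ΔKE = KE₁ - KE₂ = 3.2936 - 1.0036 = 2.2900 eV

Note: The difference equals the difference in work functions: 4.48 - 2.19 = 2.29 eV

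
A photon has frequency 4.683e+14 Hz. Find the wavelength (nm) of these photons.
640.17 nm

Using the wave equation: c = fλ

Solving for wavelength:
λ = c/f = (3×10⁸ m/s) / (4.683e+14 Hz)
λ = 640.17 nm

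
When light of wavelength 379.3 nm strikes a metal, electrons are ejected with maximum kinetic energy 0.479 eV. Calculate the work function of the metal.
2.79 eV

From Einstein's photoelectric equation: KE_max = hf - φ = hc/λ - φ

Rearranging for φ:
φ = hc/λ - KE_max

Calculate photon energy:
E_photon = hc/λ = 3.2688 eV

Therefore:
φ = 3.2688 - 0.479 = 2.79 eV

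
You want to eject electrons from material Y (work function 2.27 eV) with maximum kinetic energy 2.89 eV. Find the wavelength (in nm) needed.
240.28 nm

From Einstein's equation: KE_max = hc/λ - φ

Rearranging for λ:
hc/λ = KE_max + φ
λ = hc/(KE_max + φ)

Required photon energy:
E_photon = KE_max + φ = 2.89 + 2.27 = 5.16 eV

Required wavelength:
λ = hc/E_photon = (6.626×10⁻³⁴)(3×10⁸) / (5.16 × 1.602×10⁻¹⁹)
λ = 240.28 nm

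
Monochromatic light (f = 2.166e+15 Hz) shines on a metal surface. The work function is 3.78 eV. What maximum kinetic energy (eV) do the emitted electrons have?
5.1779 eV

Using Einstein's photoelectric equation: KE_max = hf - φ

First, calculate the photon energy:
E_photon = hf = (6.626×10⁻³⁴ J·s)(2.166e+15 Hz)
E_photon = 8.9579 eV

Then, the maximum kinetic energy:
KE_max = E_photon - φ = 8.9579 eV - 3.78 eV = 5.1779 eV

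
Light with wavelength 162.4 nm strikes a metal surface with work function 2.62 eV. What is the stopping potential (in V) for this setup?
5.0145 V

The stopping potential V_s satisfies: eV_s = KE_max

First, find KE_max using Einstein's equation:
E_photon = hc/λ = 7.6345 eV
KE_max = E_photon - φ = 7.6345 - 2.62 = 5.0145 eV

Since eV_s = KE_max:
V_s = KE_max/e = 5.0145 V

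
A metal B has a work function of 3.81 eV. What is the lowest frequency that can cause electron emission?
9.2125e+14 Hz

The threshold frequency is when the photon energy equals the work function:
hf₀ = φ

Solving for f₀:
f₀ = φ/h = (3.81 eV × 1.602×10⁻¹⁹ J/eV) / (6.626×10⁻³⁴ J·s)
f₀ = 9.2125e+14 Hz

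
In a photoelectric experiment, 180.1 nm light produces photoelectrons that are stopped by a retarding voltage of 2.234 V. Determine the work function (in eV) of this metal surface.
4.65 eV

The stopping potential gives the maximum kinetic energy: KE_max = eV_s = 2.234 eV

From Einstein's photoelectric equation: KE_max = hc/λ - φ
Rearranging: φ = hc/λ - KE_max

Calculate photon energy:
E_photon = hc/λ = (6.626×10⁻³⁴ J·s)(3×10⁸ m/s) / (180.1×10⁻⁹ m) = 6.8842 eV

Therefore:
φ = 6.8842 - 2.234 = 4.65 eV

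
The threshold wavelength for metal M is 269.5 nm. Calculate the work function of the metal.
4.60 eV

At the threshold wavelength, photon energy equals work function:
φ = hc/λ₀

Calculating:
φ = (6.626×10⁻³⁴ J·s)(3×10⁸ m/s) / (269.5×10⁻⁹ m)
φ = 4.60 eV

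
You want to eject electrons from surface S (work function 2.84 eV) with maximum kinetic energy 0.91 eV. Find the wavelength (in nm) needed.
330.62 nm

From Einstein's equation: KE_max = hc/λ - φ

Rearranging for λ:
hc/λ = KE_max + φ
λ = hc/(KE_max + φ)

Required photon energy:
E_photon = KE_max + φ = 0.91 + 2.84 = 3.75 eV

Required wavelength:
λ = hc/E_photon = (6.626×10⁻³⁴)(3×10⁸) / (3.75 × 1.602×10⁻¹⁹)
λ = 330.62 nm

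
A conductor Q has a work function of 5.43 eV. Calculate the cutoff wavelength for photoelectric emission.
228.33 nm

The threshold wavelength is when the photon energy equals the work function:
hc/λ₀ = φ

Solving for λ₀:
λ₀ = hc/φ = (6.626×10⁻³⁴ J·s)(3×10⁸ m/s) / (5.43 eV × 1.602×10⁻¹⁹ J/eV)
λ₀ = 228.33 nm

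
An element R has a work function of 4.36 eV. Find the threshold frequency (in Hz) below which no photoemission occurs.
1.0542e+15 Hz

The threshold frequency is when the photon energy equals the work function:
hf₀ = φ

Solving for f₀:
f₀ = φ/h = (4.36 eV × 1.602×10⁻¹⁹ J/eV) / (6.626×10⁻³⁴ J·s)
f₀ = 1.0542e+15 Hz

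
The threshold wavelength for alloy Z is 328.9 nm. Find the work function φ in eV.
3.77 eV

At the threshold wavelength, photon energy equals work function:
φ = hc/λ₀

Calculating:
φ = (6.626×10⁻³⁴ J·s)(3×10⁸ m/s) / (328.9×10⁻⁹ m)
φ = 3.77 eV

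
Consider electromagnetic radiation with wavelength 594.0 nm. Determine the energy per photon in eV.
2.0873 eV

Using E = hf = hc/λ:

E = hc/λ = (6.626×10⁻³⁴ J·s)(3×10⁸ m/s) / (594.0×10⁻⁹ m)
E = 2.0873 eV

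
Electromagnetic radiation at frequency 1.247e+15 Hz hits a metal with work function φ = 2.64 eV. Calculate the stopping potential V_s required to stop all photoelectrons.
2.5172 V

The stopping potential V_s satisfies: eV_s = KE_max

First, find KE_max using Einstein's equation:
E_photon = hf = (6.626×10⁻³⁴ J·s)(1.247e+15 Hz) = 5.1572 eV
KE_max = E_photon - φ = 5.1572 - 2.64 = 2.5172 eV

Since eV_s = KE_max:
V_s = KE_max/e = 2.5172 V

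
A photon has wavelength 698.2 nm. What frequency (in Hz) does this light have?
4.2938e+14 Hz

Using the wave equation: c = fλ

Solving for frequency:
f = c/λ = (3×10⁸ m/s) / (698.2×10⁻⁹ m)
f = 4.2938e+14 Hz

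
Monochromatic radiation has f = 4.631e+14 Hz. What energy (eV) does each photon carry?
1.9152 eV

Using E = hf:

E = hf = (6.626×10⁻³⁴ J·s)(4.631e+14 Hz)
E = 1.9152 eV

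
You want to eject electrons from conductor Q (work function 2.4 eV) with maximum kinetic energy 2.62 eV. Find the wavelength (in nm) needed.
246.98 nm

From Einstein's equation: KE_max = hc/λ - φ

Rearranging for λ:
hc/λ = KE_max + φ
λ = hc/(KE_max + φ)

Required photon energy:
E_photon = KE_max + φ = 2.62 + 2.4 = 5.02 eV

Required wavelength:
λ = hc/E_photon = (6.626×10⁻³⁴)(3×10⁸) / (5.02 × 1.602×10⁻¹⁹)
λ = 246.98 nm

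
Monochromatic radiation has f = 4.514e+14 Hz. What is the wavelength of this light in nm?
664.14 nm

Using the wave equation: c = fλ

Solving for wavelength:
λ = c/f = (3×10⁸ m/s) / (4.514e+14 Hz)
λ = 664.14 nm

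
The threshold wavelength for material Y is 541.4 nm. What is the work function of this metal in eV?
2.29 eV

At the threshold wavelength, photon energy equals work function:
φ = hc/λ₀

Calculating:
φ = (6.626×10⁻³⁴ J·s)(3×10⁸ m/s) / (541.4×10⁻⁹ m)
φ = 2.29 eV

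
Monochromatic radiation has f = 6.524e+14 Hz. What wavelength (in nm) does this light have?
459.52 nm

Using the wave equation: c = fλ

Solving for wavelength:
λ = c/f = (3×10⁸ m/s) / (6.524e+14 Hz)
λ = 459.52 nm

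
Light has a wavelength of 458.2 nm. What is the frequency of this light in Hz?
6.5428e+14 Hz

Using the wave equation: c = fλ

Solving for frequency:
f = c/λ = (3×10⁸ m/s) / (458.2×10⁻⁹ m)
f = 6.5428e+14 Hz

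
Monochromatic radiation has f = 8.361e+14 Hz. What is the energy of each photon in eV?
3.4578 eV

Using E = hf:

E = hf = (6.626×10⁻³⁴ J·s)(8.361e+14 Hz)
E = 3.4578 eV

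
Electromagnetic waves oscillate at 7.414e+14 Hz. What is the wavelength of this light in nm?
404.36 nm

Using the wave equation: c = fλ

Solving for wavelength:
λ = c/f = (3×10⁸ m/s) / (7.414e+14 Hz)
λ = 404.36 nm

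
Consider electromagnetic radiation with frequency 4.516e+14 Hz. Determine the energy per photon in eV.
1.8677 eV

Using E = hf:

E = hf = (6.626×10⁻³⁴ J·s)(4.516e+14 Hz)
E = 1.8677 eV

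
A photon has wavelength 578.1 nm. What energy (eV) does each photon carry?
2.1447 eV

Using E = hf = hc/λ:

E = hc/λ = (6.626×10⁻³⁴ J·s)(3×10⁸ m/s) / (578.1×10⁻⁹ m)
E = 2.1447 eV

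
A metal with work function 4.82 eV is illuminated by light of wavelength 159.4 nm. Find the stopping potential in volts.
2.9582 V

The stopping potential V_s satisfies: eV_s = KE_max

First, find KE_max using Einstein's equation:
E_photon = hc/λ = 7.7782 eV
KE_max = E_photon - φ = 7.7782 - 4.82 = 2.9582 eV

Since eV_s = KE_max:
V_s = KE_max/e = 2.9582 V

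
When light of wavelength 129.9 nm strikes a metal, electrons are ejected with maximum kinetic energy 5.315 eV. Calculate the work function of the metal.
4.23 eV

From Einstein's photoelectric equation: KE_max = hf - φ = hc/λ - φ

Rearranging for φ:
φ = hc/λ - KE_max

Calculate photon energy:
E_photon = hc/λ = 9.5446 eV

Therefore:
φ = 9.5446 - 5.315 = 4.23 eV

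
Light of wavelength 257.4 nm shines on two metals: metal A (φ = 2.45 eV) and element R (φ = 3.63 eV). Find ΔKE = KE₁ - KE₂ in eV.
1.1800 eV

Using KE_max = hc/λ - φ for each metal:

Photon energy: E = hc/λ = 4.8168 eV

For metal A (φ₁ = 2.45 eV):
KE₁ = E - φ₁ = 4.8168 - 2.45 = 2.3668 eV

For element R (φ₂ = 3.63 eV):
KE₂ = E - φ₂ = 4.8168 - 3.63 = 1.1868 eV

Difference:
ΔKE = KE₁ - KE₂ = 2.3668 - 1.1868 = 1.1800 eV

Note: The difference equals the difference in work functions: 3.63 - 2.45 = 1.18 eV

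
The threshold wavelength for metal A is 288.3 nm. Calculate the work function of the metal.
4.30 eV

At the threshold wavelength, photon energy equals work function:
φ = hc/λ₀

Calculating:
φ = (6.626×10⁻³⁴ J·s)(3×10⁸ m/s) / (288.3×10⁻⁹ m)
φ = 4.30 eV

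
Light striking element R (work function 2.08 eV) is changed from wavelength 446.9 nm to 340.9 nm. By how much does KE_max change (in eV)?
0.8627 eV

Using Einstein's equation: KE_max = hc/λ - φ

For λ₁ = 446.9 nm:
KE₁ = hc/λ₁ - φ = 2.7743 - 2.08 = 0.6943 eV

For λ₂ = 340.9 nm:
KE₂ = hc/λ₂ - φ = 3.6370 - 2.08 = 1.5570 eV

Change in KE:
ΔKE = KE₂ - KE₁ = 1.5570 - 0.6943 = 0.8627 eV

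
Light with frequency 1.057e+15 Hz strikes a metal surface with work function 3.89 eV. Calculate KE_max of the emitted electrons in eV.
0.4814 eV

Using Einstein's photoelectric equation: KE_max = hf - φ

First, calculate the photon energy:
E_photon = hf = (6.626×10⁻³⁴ J·s)(1.057e+15 Hz)
E_photon = 4.3714 eV

Then, the maximum kinetic energy:
KE_max = E_photon - φ = 4.3714 eV - 3.89 eV = 0.4814 eV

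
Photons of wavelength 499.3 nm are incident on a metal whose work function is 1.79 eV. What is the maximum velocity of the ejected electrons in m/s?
4.9379e+05 m/s

First, find the maximum kinetic energy:
E_photon = hc/λ = 2.4832 eV
KE_max = E_photon - φ = 2.4832 - 1.79 = 0.6932 eV

Convert to Joules: KE_max = 0.6932 × 1.602×10⁻¹⁹ J = 1.1106e-19 J

Then use KE = ½mv² to find velocity:
v = √(2·KE/m) = √(2 × 1.1106e-19 J / 9.109e-31 kg)
v = 4.9379e+05 m/s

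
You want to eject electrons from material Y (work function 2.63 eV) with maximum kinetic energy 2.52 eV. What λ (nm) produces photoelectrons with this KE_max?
240.75 nm

From Einstein's equation: KE_max = hc/λ - φ

Rearranging for λ:
hc/λ = KE_max + φ
λ = hc/(KE_max + φ)

Required photon energy:
E_photon = KE_max + φ = 2.52 + 2.63 = 5.15 eV

Required wavelength:
λ = hc/E_photon = (6.626×10⁻³⁴)(3×10⁸) / (5.15 × 1.602×10⁻¹⁹)
λ = 240.75 nm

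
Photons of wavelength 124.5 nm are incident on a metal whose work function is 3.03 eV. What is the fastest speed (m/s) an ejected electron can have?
1.5612e+06 m/s

First, find the maximum kinetic energy:
E_photon = hc/λ = 9.9586 eV
KE_max = E_photon - φ = 9.9586 - 3.03 = 6.9286 eV

Convert to Joules: KE_max = 6.9286 × 1.602×10⁻¹⁹ J = 1.1101e-18 J

Then use KE = ½mv² to find velocity:
v = √(2·KE/m) = √(2 × 1.1101e-18 J / 9.109e-31 kg)
v = 1.5612e+06 m/s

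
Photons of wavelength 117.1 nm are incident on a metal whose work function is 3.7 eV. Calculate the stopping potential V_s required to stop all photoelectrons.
6.8879 V

The stopping potential V_s satisfies: eV_s = KE_max

First, find KE_max using Einstein's equation:
E_photon = hc/λ = 10.5879 eV
KE_max = E_photon - φ = 10.5879 - 3.7 = 6.8879 eV

Since eV_s = KE_max:
V_s = KE_max/e = 6.8879 V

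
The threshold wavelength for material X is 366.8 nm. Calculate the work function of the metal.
3.38 eV

At the threshold wavelength, photon energy equals work function:
φ = hc/λ₀

Calculating:
φ = (6.626×10⁻³⁴ J·s)(3×10⁸ m/s) / (366.8×10⁻⁹ m)
φ = 3.38 eV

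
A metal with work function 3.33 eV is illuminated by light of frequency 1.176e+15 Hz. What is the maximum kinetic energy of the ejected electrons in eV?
1.5335 eV

Using Einstein's photoelectric equation: KE_max = hf - φ

First, calculate the photon energy:
E_photon = hf = (6.626×10⁻³⁴ J·s)(1.176e+15 Hz)
E_photon = 4.8635 eV

Then, the maximum kinetic energy:
KE_max = E_photon - φ = 4.8635 eV - 3.33 eV = 1.5335 eV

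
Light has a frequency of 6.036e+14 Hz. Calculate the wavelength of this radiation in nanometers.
496.67 nm

Using the wave equation: c = fλ

Solving for wavelength:
λ = c/f = (3×10⁸ m/s) / (6.036e+14 Hz)
λ = 496.67 nm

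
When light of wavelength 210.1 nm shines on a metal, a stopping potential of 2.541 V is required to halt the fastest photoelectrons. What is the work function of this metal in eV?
3.36 eV

The stopping potential gives the maximum kinetic energy: KE_max = eV_s = 2.541 eV

From Einstein's photoelectric equation: KE_max = hc/λ - φ
Rearranging: φ = hc/λ - KE_max

Calculate photon energy:
E_photon = hc/λ = (6.626×10⁻³⁴ J·s)(3×10⁸ m/s) / (210.1×10⁻⁹ m) = 5.9012 eV

Therefore:
φ = 5.9012 - 2.541 = 3.36 eV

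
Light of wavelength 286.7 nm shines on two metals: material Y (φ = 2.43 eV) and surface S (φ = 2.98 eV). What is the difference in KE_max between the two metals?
0.5500 eV

Using KE_max = hc/λ - φ for each metal:

Photon energy: E = hc/λ = 4.3245 eV

For material Y (φ₁ = 2.43 eV):
KE₁ = E - φ₁ = 4.3245 - 2.43 = 1.8945 eV

For surface S (φ₂ = 2.98 eV):
KE₂ = E - φ₂ = 4.3245 - 2.98 = 1.3445 eV

Difference:
ΔKE = KE₁ - KE₂ = 1.8945 - 1.3445 = 0.5500 eV

Note: The difference equals the difference in work functions: 2.98 - 2.43 = 0.55 eV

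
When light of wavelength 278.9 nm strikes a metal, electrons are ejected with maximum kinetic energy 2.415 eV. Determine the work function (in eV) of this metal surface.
2.03 eV

From Einstein's photoelectric equation: KE_max = hf - φ = hc/λ - φ

Rearranging for φ:
φ = hc/λ - KE_max

Calculate photon energy:
E_photon = hc/λ = 4.4455 eV

Therefore:
φ = 4.4455 - 2.415 = 2.03 eV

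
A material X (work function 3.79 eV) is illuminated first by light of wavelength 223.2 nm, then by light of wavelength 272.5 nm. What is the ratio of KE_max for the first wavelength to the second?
2.3225

Using Einstein's equation: KE_max = hc/λ - φ

For λ₁ = 223.2 nm:
E₁ = hc/λ₁ = 5.5548 eV
KE₁ = E₁ - φ = 5.5548 - 3.79 = 1.7648 eV

For λ₂ = 272.5 nm:
E₂ = hc/λ₂ = 4.5499 eV
KE₂ = E₂ - φ = 4.5499 - 3.79 = 0.7599 eV

Ratio: KE₁/KE₂ = 1.7648/0.7599 = 2.3225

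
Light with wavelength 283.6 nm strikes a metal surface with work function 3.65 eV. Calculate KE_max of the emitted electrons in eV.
0.7218 eV

Using Einstein's photoelectric equation: KE_max = hf - φ = hc/λ - φ

First, calculate the photon energy:
E_photon = hc/λ = (6.626×10⁻³⁴ J·s)(3×10⁸ m/s) / (283.6×10⁻⁹ m)
E_photon = 4.3718 eV

Then, the maximum kinetic energy:
KE_max = E_photon - φ = 4.3718 eV - 3.65 eV = 0.7218 eV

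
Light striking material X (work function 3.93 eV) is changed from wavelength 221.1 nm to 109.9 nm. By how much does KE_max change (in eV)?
5.6739 eV

Using Einstein's equation: KE_max = hc/λ - φ

For λ₁ = 221.1 nm:
KE₁ = hc/λ₁ - φ = 5.6076 - 3.93 = 1.6776 eV

For λ₂ = 109.9 nm:
KE₂ = hc/λ₂ - φ = 11.2815 - 3.93 = 7.3515 eV

Change in KE:
ΔKE = KE₂ - KE₁ = 7.3515 - 1.6776 = 5.6739 eV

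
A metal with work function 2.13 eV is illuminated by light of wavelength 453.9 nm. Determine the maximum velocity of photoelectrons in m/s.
4.6000e+05 m/s

First, find the maximum kinetic energy:
E_photon = hc/λ = 2.7315 eV
KE_max = E_photon - φ = 2.7315 - 2.13 = 0.6015 eV

Convert to Joules: KE_max = 0.6015 × 1.602×10⁻¹⁹ J = 9.6376e-20 J

Then use KE = ½mv² to find velocity:
v = √(2·KE/m) = √(2 × 9.6376e-20 J / 9.109e-31 kg)
v = 4.6000e+05 m/s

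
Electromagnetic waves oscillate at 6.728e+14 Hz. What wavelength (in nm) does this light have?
445.59 nm

Using the wave equation: c = fλ

Solving for wavelength:
λ = c/f = (3×10⁸ m/s) / (6.728e+14 Hz)
λ = 445.59 nm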